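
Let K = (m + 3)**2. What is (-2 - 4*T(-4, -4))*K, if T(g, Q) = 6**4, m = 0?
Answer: -46674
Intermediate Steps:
T(g, Q) = 1296
K = 9 (K = (0 + 3)**2 = 3**2 = 9)
(-2 - 4*T(-4, -4))*K = (-2 - 4*1296)*9 = (-2 - 5184)*9 = -5186*9 = -46674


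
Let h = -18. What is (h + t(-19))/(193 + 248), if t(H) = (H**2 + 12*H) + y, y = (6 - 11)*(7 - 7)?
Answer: 115/441 ≈ 0.26077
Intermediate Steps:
y = 0 (y = -5*0 = 0)
t(H) = H**2 + 12*H (t(H) = (H**2 + 12*H) + 0 = H**2 + 12*H)
(h + t(-19))/(193 + 248) = (-18 - 19*(12 - 19))/(193 + 248) = (-18 - 19*(-7))/441 = (-18 + 133)*(1/441) = 115*(1/441) = 115/441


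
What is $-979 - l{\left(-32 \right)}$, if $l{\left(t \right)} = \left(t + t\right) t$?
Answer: $-3027$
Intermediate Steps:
$l{\left(t \right)} = 2 t^{2}$ ($l{\left(t \right)} = 2 t t = 2 t^{2}$)
$-979 - l{\left(-32 \right)} = -979 - 2 \left(-32\right)^{2} = -979 - 2 \cdot 1024 = -979 - 2048 = -3027$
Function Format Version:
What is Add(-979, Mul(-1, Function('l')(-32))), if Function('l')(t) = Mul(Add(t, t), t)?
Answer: -3027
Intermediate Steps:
Function('l')(t) = Mul(2, Pow(t, 2)) (Function('l')(t) = Mul(Mul(2, t), t) = Mul(2, Pow(t, 2)))
Add(-979, Mul(-1, Function('l')(-32))) = Add(-979, Mul(-1, Mul(2, Pow(-32, 2)))) = Add(-979, Mul(-1, Mul(2, 1024))) = Add(-979, Mul(-1, 2048)) = Add(-979, -2048) = -3027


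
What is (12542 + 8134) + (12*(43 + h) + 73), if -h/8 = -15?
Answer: 22705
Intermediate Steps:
h = 120 (h = -8*(-15) = 120)
(12542 + 8134) + (12*(43 + h) + 73) = (12542 + 8134) + (12*(43 + 120) + 73) = 20676 + (12*163 + 73) = 20676 + (1956 + 73) = 20676 + 2029 = 22705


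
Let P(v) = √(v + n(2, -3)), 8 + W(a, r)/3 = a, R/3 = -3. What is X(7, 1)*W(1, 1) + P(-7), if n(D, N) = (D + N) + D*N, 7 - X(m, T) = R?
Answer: -336 + I*√14 ≈ -336.0 + 3.7417*I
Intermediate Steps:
R = -9 (R = 3*(-3) = -9)
W(a, r) = -24 + 3*a
X(m, T) = 16 (X(m, T) = 7 - 1*(-9) = 7 + 9 = 16)
n(D, N) = D + N + D*N
P(v) = √(-7 + v) (P(v) = √(v + (2 - 3 + 2*(-3))) = √(v + (2 - 3 - 6)) = √(v - 7) = √(-7 + v))
X(7, 1)*W(1, 1) + P(-7) = 16*(-24 + 3*1) + √(-7 - 7) = 16*(-24 + 3) + √(-14) = 16*(-21) + I*√14 = -336 + I*√14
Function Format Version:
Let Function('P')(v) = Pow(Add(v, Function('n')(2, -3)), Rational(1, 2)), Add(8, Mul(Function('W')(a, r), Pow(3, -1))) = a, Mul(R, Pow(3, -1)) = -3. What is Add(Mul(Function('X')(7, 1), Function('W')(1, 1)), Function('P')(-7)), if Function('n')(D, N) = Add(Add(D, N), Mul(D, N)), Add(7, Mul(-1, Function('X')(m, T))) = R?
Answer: Add(-336, Mul(I, Pow(14, Rational(1, 2)))) ≈ Add(-336.00, Mul(3.7417, I))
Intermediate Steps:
R = -9 (R = Mul(3, -3) = -9)
Function('W')(a, r) = Add(-24, Mul(3, a))
Function('X')(m, T) = 16 (Function('X')(m, T) = Add(7, Mul(-1, -9)) = Add(7, 9) = 16)
Function('n')(D, N) = Add(D, N, Mul(D, N))
Function('P')(v) = Pow(Add(-7, v), Rational(1, 2)) (Function('P')(v) = Pow(Add(v, Add(2, -3, Mul(2, -3))), Rational(1, 2)) = Pow(Add(v, Add(2, -3, -6)), Rational(1, 2)) = Pow(Add(v, -7), Rational(1, 2)) = Pow(Add(-7, v), Rational(1, 2)))
Add(Mul(Function('X')(7, 1), Function('W')(1, 1)), Function('P')(-7)) = Add(Mul(16, Add(-24, Mul(3, 1))), Pow(Add(-7, -7), Rational(1, 2))) = Add(Mul(16, Add(-24, 3)), Pow(-14, Rational(1, 2))) = Add(Mul(16, -21), Mul(I, Pow(14, Rational(1, 2)))) = Add(-336, Mul(I, Pow(14, Rational(1, 2))))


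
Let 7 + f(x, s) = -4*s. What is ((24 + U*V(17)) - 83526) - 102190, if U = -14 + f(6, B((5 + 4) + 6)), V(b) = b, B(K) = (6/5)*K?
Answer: -187273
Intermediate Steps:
B(K) = 6*K/5 (B(K) = (6*(⅕))*K = 6*K/5)
f(x, s) = -7 - 4*s
U = -93 (U = -14 + (-7 - 24*((5 + 4) + 6)/5) = -14 + (-7 - 24*(9 + 6)/5) = -14 + (-7 - 24*15/5) = -14 + (-7 - 4*18) = -14 + (-7 - 72) = -14 - 79 = -93)
((24 + U*V(17)) - 83526) - 102190 = ((24 - 93*17) - 83526) - 102190 = ((24 - 1581) - 83526) - 102190 = (-1557 - 83526) - 102190 = -85083 - 102190 = -187273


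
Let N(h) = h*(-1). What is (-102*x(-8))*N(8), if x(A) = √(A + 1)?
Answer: 816*I*√7 ≈ 2158.9*I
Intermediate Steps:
N(h) = -h
x(A) = √(1 + A)
(-102*x(-8))*N(8) = (-102*√(1 - 8))*(-1*8) = -102*I*√7*(-8) = 816*I*√7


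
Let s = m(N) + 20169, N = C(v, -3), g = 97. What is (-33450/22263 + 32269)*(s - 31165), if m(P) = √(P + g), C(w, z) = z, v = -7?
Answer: -2633070260604/7421 + 239457099*√94/7421 ≈ -3.5450e+8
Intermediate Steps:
N = -3
m(P) = √(97 + P) (m(P) = √(P + 97) = √(97 + P))
s = 20169 + √94 (s = √(97 - 3) + 20169 = √94 + 20169 = 20169 + √94 ≈ 20179.)
(-33450/22263 + 32269)*(s - 31165) = (-33450/22263 + 32269)*((20169 + √94) - 31165) = (-33450*1/22263 + 32269)*(-10996 + √94) = (-11150/7421 + 32269)*(-10996 + √94) = 239457099*(-10996 + √94)/7421 = -2633070260604/7421 + 239457099*√94/7421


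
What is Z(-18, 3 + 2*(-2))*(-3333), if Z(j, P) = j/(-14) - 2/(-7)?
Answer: -36663/7 ≈ -5237.6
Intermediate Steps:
Z(j, P) = 2/7 - j/14 (Z(j, P) = j*(-1/14) - 2*(-⅐) = -j/14 + 2/7 = 2/7 - j/14)
Z(-18, 3 + 2*(-2))*(-3333) = (2/7 - 1/14*(-18))*(-3333) = (2/7 + 9/7)*(-3333) = (11/7)*(-3333) = -36663/7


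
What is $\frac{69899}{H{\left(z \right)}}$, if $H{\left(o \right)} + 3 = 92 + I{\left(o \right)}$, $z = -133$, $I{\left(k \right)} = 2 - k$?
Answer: $\frac{69899}{224} \approx 312.05$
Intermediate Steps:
$H{\left(o \right)} = 91 - o$ ($H{\left(o \right)} = -3 + \left(92 - \left(-2 + o\right)\right) = -3 - \left(-94 + o\right) = 91 - o$)
$\frac{69899}{H{\left(z \right)}} = \frac{69899}{91 - -133} = \frac{69899}{91 + 133} = \frac{69899}{224}$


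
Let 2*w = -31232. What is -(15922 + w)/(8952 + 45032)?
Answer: -153/26992 ≈ -0.0056683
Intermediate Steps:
w = -15616 (w = (1/2)*(-31232) = -15616)
-(15922 + w)/(8952 + 45032) = -(15922 - 15616)/(8952 + 45032) = -306/53984 = -1*153/26992 = -153/26992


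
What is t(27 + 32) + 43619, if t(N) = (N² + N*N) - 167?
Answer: 50414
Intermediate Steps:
t(N) = -167 + 2*N² (t(N) = (N² + N²) - 167 = 2*N² - 167 = -167 + 2*N²)
t(27 + 32) + 43619 = (-167 + 2*(27 + 32)²) + 43619 = (-167 + 2*59²) + 43619 = (-167 + 2*3481) + 43619 = (-167 + 6962) + 43619 = 6795 + 43619 = 50414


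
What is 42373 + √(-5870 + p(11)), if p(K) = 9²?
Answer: 42373 + I*√5789 ≈ 42373.0 + 76.085*I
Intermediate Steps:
p(K) = 81
42373 + √(-5870 + p(11)) = 42373 + √(-5870 + 81) = 42373 + √(-5789) = 42373 + I*√5789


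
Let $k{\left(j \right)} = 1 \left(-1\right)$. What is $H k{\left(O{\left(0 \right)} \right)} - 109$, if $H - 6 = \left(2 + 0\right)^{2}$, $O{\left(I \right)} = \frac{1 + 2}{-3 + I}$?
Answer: $-119$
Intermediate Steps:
$O{\left(I \right)} = \frac{3}{-3 + I}$
$k{\left(j \right)} = -1$
$H = 10$ ($H = 6 + \left(2 + 0\right)^{2} = 6 + 2^{2} = 6 + 4 = 10$)
$H k{\left(O{\left(0 \right)} \right)} - 109 = 10 \left(-1\right) - 109 = -10 - 109 = -119$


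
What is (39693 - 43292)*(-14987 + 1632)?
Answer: 48064645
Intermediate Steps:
(39693 - 43292)*(-14987 + 1632) = -3599*(-13355) = 48064645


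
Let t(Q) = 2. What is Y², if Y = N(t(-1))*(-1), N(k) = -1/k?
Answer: ¼ ≈ 0.25000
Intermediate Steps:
Y = ½ (Y = -1/2*(-1) = -1*½*(-1) = -½*(-1) = ½ ≈ 0.50000)
Y² = (½)² = ¼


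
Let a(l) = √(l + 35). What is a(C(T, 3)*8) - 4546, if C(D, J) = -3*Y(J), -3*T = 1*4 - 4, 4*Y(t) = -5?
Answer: -4546 + √65 ≈ -4537.9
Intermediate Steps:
Y(t) = -5/4 (Y(t) = (¼)*(-5) = -5/4)
T = 0 (T = -(1*4 - 4)/3 = -(4 - 4)/3 = -⅓*0 = 0)
C(D, J) = 15/4 (C(D, J) = -3*(-5/4) = 15/4)
a(l) = √(35 + l)
a(C(T, 3)*8) - 4546 = √(35 + (15/4)*8) - 4546 = √(35 + 30) - 4546 = √65 - 4546 = -4546 + √65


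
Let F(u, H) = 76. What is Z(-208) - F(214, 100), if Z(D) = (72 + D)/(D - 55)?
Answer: -19852/263 ≈ -75.483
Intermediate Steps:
Z(D) = (72 + D)/(-55 + D)
Z(-208) - F(214, 100) = (72 - 208)/(-55 - 208) - 1*76 = -136/(-263) - 76 = -1/263*(-136) - 76 = 136/263 - 76 = -19852/263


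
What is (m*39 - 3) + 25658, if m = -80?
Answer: 22535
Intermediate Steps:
(m*39 - 3) + 25658 = (-80*39 - 3) + 25658 = (-3120 - 3) + 25658 = -3123 + 25658 = 22535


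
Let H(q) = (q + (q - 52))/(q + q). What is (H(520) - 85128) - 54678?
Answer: -2796101/20 ≈ -1.3981e+5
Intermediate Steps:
H(q) = (-52 + 2*q)/(2*q) (H(q) = (q + (-52 + q))/((2*q)) = (-52 + 2*q)*(1/(2*q)) = (-52 + 2*q)/(2*q))
(H(520) - 85128) - 54678 = ((-26 + 520)/520 - 85128) - 54678 = ((1/520)*494 - 85128) - 54678 = (19/20 - 85128) - 54678 = -1702541/20 - 54678 = -2796101/20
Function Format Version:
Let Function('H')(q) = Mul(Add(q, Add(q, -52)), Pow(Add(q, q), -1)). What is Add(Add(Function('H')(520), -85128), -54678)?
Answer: Rational(-2796101, 20) ≈ -1.3981e+5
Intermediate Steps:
Function('H')(q) = Mul(Rational(1, 2), Pow(q, -1), Add(-52, Mul(2, q))) (Function('H')(q) = Mul(Add(q, Add(-52, q)), Pow(Mul(2, q), -1)) = Mul(Add(-52, Mul(2, q)), Mul(Rational(1, 2), Pow(q, -1))) = Mul(Rational(1, 2), Pow(q, -1), Add(-52, Mul(2, q))))
Add(Add(Function('H')(520), -85128), -54678) = Add(Add(Mul(Pow(520, -1), Add(-26, 520)), -85128), -54678) = Add(Add(Mul(Rational(1, 520), 494), -85128), -54678) = Add(Add(Rational(19, 20), -85128), -54678) = Add(Rational(-1702541, 20), -54678) = Rational(-2796101, 20)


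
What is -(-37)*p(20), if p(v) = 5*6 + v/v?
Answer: 1147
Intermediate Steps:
p(v) = 31 (p(v) = 30 + 1 = 31)
-(-37)*p(20) = -(-37)*31 = -1*(-1147) = 1147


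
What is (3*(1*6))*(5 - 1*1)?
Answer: 72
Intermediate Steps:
(3*(1*6))*(5 - 1*1) = (3*6)*(5 - 1) = 18*4 = 72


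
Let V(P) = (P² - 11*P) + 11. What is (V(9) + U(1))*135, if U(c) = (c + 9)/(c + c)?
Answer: -270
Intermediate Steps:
U(c) = (9 + c)/(2*c) (U(c) = (9 + c)/((2*c)) = (9 + c)*(1/(2*c)) = (9 + c)/(2*c))
V(P) = 11 + P² - 11*P
(V(9) + U(1))*135 = ((11 + 9² - 11*9) + (½)*(9 + 1)/1)*135 = ((11 + 81 - 99) + (½)*1*10)*135 = (-7 + 5)*135 = -2*135 = -270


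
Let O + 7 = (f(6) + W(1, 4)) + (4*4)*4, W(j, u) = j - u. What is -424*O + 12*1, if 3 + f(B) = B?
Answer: -24156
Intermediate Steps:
f(B) = -3 + B
O = 57 (O = -7 + (((-3 + 6) + (1 - 1*4)) + (4*4)*4) = -7 + ((3 + (1 - 4)) + 16*4) = -7 + ((3 - 3) + 64) = -7 + (0 + 64) = -7 + 64 = 57)
-424*O + 12*1 = -424*57 + 12*1 = -24168 + 12 = -24156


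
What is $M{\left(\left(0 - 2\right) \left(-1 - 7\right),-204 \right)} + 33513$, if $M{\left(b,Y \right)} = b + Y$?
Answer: $33325$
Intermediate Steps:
$M{\left(b,Y \right)} = Y + b$
$M{\left(\left(0 - 2\right) \left(-1 - 7\right),-204 \right)} + 33513 = \left(-204 + \left(0 - 2\right) \left(-1 - 7\right)\right) + 33513 = \left(-204 + \left(0 - 2\right) \left(-8\right)\right) + 33513 = \left(-204 - -16\right) + 33513 = \left(-204 + 16\right) + 33513 = -188 + 33513 = 33325$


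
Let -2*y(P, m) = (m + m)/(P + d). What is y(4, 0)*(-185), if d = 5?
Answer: 0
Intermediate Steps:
y(P, m) = -m/(5 + P) (y(P, m) = -(m + m)/(2*(P + 5)) = -2*m/(2*(5 + P)) = -m/(5 + P))
y(4, 0)*(-185) = -1*0/(5 + 4)*(-185) = -1*0/9*(-185) = -1*0*1/9*(-185) = 0*(-185) = 0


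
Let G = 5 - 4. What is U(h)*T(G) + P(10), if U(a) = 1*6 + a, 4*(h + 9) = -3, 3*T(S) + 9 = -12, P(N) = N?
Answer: 145/4 ≈ 36.250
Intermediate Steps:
G = 1
T(S) = -7 (T(S) = -3 + (⅓)*(-12) = -3 - 4 = -7)
h = -39/4 (h = -9 + (¼)*(-3) = -9 - ¾ = -39/4 ≈ -9.7500)
U(a) = 6 + a
U(h)*T(G) + P(10) = (6 - 39/4)*(-7) + 10 = -15/4*(-7) + 10 = 105/4 + 10 = 145/4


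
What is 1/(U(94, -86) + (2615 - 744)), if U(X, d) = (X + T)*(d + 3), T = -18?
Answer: -1/4437 ≈ -0.00022538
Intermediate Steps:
U(X, d) = (-18 + X)*(3 + d) (U(X, d) = (X - 18)*(d + 3) = (-18 + X)*(3 + d))
1/(U(94, -86) + (2615 - 744)) = 1/((-54 - 18*(-86) + 3*94 + 94*(-86)) + (2615 - 744)) = 1/((-54 + 1548 + 282 - 8084) + 1871) = 1/(-6308 + 1871) = 1/(-4437) = -1/4437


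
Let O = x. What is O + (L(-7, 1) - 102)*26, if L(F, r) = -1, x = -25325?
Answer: -28003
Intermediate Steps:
O = -25325
O + (L(-7, 1) - 102)*26 = -25325 + (-1 - 102)*26 = -25325 - 103*26 = -25325 - 2678 = -28003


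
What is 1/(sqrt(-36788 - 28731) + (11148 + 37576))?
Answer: 48724/2374093695 - I*sqrt(65519)/2374093695 ≈ 2.0523e-5 - 1.0782e-7*I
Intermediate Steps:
1/(sqrt(-36788 - 28731) + (11148 + 37576)) = 1/(sqrt(-65519) + 48724) = 1/(I*sqrt(65519) + 48724) = 1/(48724 + I*sqrt(65519))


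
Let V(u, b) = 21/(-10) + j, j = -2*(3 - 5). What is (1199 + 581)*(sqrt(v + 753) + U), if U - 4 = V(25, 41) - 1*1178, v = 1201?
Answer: -2086338 + 1780*sqrt(1954) ≈ -2.0077e+6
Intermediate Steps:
j = 4 (j = -2*(-2) = 4)
V(u, b) = 19/10 (V(u, b) = 21/(-10) + 4 = 21*(-1/10) + 4 = -21/10 + 4 = 19/10)
U = -11721/10 (U = 4 + (19/10 - 1*1178) = 4 + (19/10 - 1178) = 4 - 11761/10 = -11721/10 ≈ -1172.1)
(1199 + 581)*(sqrt(v + 753) + U) = (1199 + 581)*(sqrt(1201 + 753) - 11721/10) = 1780*(sqrt(1954) - 11721/10) = 1780*(-11721/10 + sqrt(1954)) = -2086338 + 1780*sqrt(1954)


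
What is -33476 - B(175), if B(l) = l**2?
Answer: -64101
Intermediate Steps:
-33476 - B(175) = -33476 - 1*175**2 = -33476 - 1*30625 = -33476 - 30625 = -64101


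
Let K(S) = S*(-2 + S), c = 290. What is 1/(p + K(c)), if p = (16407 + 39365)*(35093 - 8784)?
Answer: 1/1467389068 ≈ 6.8148e-10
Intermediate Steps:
p = 1467305548 (p = 55772*26309 = 1467305548)
1/(p + K(c)) = 1/(1467305548 + 290*(-2 + 290)) = 1/(1467305548 + 290*288) = 1/(1467305548 + 83520) = 1/1467389068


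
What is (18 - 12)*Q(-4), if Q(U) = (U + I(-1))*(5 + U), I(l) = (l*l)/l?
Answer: -30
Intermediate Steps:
I(l) = l (I(l) = l²/l = l)
Q(U) = (-1 + U)*(5 + U) (Q(U) = (U - 1)*(5 + U) = (-1 + U)*(5 + U))
(18 - 12)*Q(-4) = (18 - 12)*(-5 + (-4)² + 4*(-4)) = 6*(-5 + 16 - 16) = 6*(-5) = -30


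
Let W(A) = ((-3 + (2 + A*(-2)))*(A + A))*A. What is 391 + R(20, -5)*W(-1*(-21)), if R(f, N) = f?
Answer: -758129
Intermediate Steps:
W(A) = 2*A²*(-1 - 2*A) (W(A) = ((-3 + (2 - 2*A))*(2*A))*A = ((-1 - 2*A)*(2*A))*A = (2*A*(-1 - 2*A))*A = 2*A²*(-1 - 2*A))
391 + R(20, -5)*W(-1*(-21)) = 391 + 20*((-1*(-21))²*(-2 - (-4)*(-21))) = 391 + 20*(21²*(-2 - 4*21)) = 391 + 20*(441*(-2 - 84)) = 391 + 20*(441*(-86)) = 391 + 20*(-37926) = 391 - 758520 = -758129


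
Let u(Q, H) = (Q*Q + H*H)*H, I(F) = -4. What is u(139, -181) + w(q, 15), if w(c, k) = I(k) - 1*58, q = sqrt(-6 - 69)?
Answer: -9426904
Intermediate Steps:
q = 5*I*sqrt(3) (q = sqrt(-75) = 5*I*sqrt(3) ≈ 8.6602*I)
u(Q, H) = H*(H**2 + Q**2) (u(Q, H) = (Q**2 + H**2)*H = (H**2 + Q**2)*H = H*(H**2 + Q**2))
w(c, k) = -62 (w(c, k) = -4 - 1*58 = -4 - 58 = -62)
u(139, -181) + w(q, 15) = -181*((-181)**2 + 139**2) - 62 = -181*(32761 + 19321) - 62 = -181*52082 - 62 = -9426842 - 62 = -9426904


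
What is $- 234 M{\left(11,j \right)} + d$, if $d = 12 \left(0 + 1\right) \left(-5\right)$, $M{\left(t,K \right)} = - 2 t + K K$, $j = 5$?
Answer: $-762$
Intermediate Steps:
$M{\left(t,K \right)} = K^{2} - 2 t$ ($M{\left(t,K \right)} = - 2 t + K^{2} = K^{2} - 2 t$)
$d = -60$ ($d = 12 \cdot 1 \left(-5\right) = 12 \left(-5\right) = -60$)
$- 234 M{\left(11,j \right)} + d = - 234 \left(5^{2} - 22\right) - 60 = - 234 \left(25 - 22\right) - 60 = \left(-234\right) 3 - 60 = -702 - 60 = -762$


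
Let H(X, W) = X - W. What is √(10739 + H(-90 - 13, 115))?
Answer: 3*√1169 ≈ 102.57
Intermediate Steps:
√(10739 + H(-90 - 13, 115)) = √(10739 + ((-90 - 13) - 1*115)) = √(10739 + (-103 - 115)) = √(10739 - 218) = √10521 = 3*√1169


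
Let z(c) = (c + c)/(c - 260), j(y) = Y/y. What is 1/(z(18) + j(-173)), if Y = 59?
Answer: -20933/10253 ≈ -2.0416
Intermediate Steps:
j(y) = 59/y
z(c) = 2*c/(-260 + c) (z(c) = (2*c)/(-260 + c) = 2*c/(-260 + c))
1/(z(18) + j(-173)) = 1/(2*18/(-260 + 18) + 59/(-173)) = 1/(2*18/(-242) + 59*(-1/173)) = 1/(2*18*(-1/242) - 59/173) = 1/(-18/121 - 59/173) = 1/(-10253/20933) = -20933/10253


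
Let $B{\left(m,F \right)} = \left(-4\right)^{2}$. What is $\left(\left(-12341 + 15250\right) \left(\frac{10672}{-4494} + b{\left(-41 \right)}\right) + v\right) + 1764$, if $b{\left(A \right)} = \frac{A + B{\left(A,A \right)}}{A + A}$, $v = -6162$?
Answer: $- \frac{1919774785}{184254} \approx -10419.0$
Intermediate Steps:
$B{\left(m,F \right)} = 16$
$b{\left(A \right)} = \frac{16 + A}{2 A}$ ($b{\left(A \right)} = \frac{A + 16}{A + A} = \frac{16 + A}{2 A}$)
$\left(\left(-12341 + 15250\right) \left(\frac{10672}{-4494} + b{\left(-41 \right)}\right) + v\right) + 1764 = \left(\left(-12341 + 15250\right) \left(\frac{10672}{-4494} + \frac{16 - 41}{2 \left(-41\right)}\right) - 6162\right) + 1764 = \left(2909 \left(10672 \left(- \frac{1}{4494}\right) + \frac{1}{2} \left(- \frac{1}{41}\right) \left(-25\right)\right) - 6162\right) + 1764 = \left(2909 \left(- \frac{5336}{2247} + \frac{25}{82}\right) - 6162\right) + 1764 = \left(2909 \left(- \frac{381377}{184254}\right) - 6162\right) + 1764 = \left(- \frac{1109425693}{184254} - 6162\right) + 1764 = - \frac{2244798841}{184254} + 1764 = - \frac{1919774785}{184254}$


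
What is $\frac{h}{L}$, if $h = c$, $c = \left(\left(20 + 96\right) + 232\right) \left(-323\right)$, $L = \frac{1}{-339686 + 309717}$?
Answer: $3368635476$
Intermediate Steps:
$L = - \frac{1}{29969}$ ($L = \frac{1}{-29969} = - \frac{1}{29969} \approx -3.3368 \cdot 10^{-5}$)
$c = -112404$ ($c = \left(116 + 232\right) \left(-323\right) = 348 \left(-323\right) = -112404$)
$h = -112404$
$\frac{h}{L} = - \frac{112404}{- \frac{1}{29969}} = \left(-112404\right) \left(-29969\right) = 3368635476$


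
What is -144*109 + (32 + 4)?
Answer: -15660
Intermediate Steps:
-144*109 + (32 + 4) = -15696 + 36 = -15660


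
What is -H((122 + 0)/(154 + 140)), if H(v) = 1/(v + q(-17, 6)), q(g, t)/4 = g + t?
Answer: 147/6407 ≈ 0.022944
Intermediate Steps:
q(g, t) = 4*g + 4*t (q(g, t) = 4*(g + t) = 4*g + 4*t)
H(v) = 1/(-44 + v) (H(v) = 1/(v + (4*(-17) + 4*6)) = 1/(v + (-68 + 24)) = 1/(v - 44) = 1/(-44 + v))
-H((122 + 0)/(154 + 140)) = -1/(-44 + (122 + 0)/(154 + 140)) = -1/(-44 + 122/294) = -1/(-44 + 122*(1/294)) = -1/(-44 + 61/147) = -1/(-6407/147) = -1*(-147/6407) = 147/6407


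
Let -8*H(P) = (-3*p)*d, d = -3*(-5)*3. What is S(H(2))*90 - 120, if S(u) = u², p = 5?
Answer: 20499285/32 ≈ 6.4060e+5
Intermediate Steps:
d = 45 (d = 15*3 = 45)
H(P) = 675/8 (H(P) = -(-3*5)*45/8 = -(-15)*45/8 = -⅛*(-675) = 675/8)
S(H(2))*90 - 120 = (675/8)²*90 - 120 = (455625/64)*90 - 120 = 20503125/32 - 120 = 20499285/32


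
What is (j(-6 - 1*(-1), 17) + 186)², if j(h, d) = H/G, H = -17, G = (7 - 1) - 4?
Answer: 126025/4 ≈ 31506.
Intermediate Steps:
G = 2 (G = 6 - 4 = 2)
j(h, d) = -17/2
(j(-6 - 1*(-1), 17) + 186)² = (-17/2 + 186)² = (355/2)² = 126025/4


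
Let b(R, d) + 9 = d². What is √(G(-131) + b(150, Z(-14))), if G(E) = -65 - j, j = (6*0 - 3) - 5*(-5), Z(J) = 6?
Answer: 2*I*√15 ≈ 7.746*I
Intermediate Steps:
b(R, d) = -9 + d²
j = 22 (j = (0 - 3) + 25 = -3 + 25 = 22)
G(E) = -87 (G(E) = -65 - 1*22 = -65 - 22 = -87)
√(G(-131) + b(150, Z(-14))) = √(-87 + (-9 + 6²)) = √(-87 + (-9 + 36)) = √(-87 + 27) = √(-60) = 2*I*√15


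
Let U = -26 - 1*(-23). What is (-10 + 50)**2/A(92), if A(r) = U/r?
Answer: -147200/3 ≈ -49067.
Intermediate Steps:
U = -3 (U = -26 + 23 = -3)
A(r) = -3/r
(-10 + 50)**2/A(92) = (-10 + 50)**2/((-3/92)) = 40**2/((-3*1/92)) = 1600/(-3/92) = 1600*(-92/3) = -147200/3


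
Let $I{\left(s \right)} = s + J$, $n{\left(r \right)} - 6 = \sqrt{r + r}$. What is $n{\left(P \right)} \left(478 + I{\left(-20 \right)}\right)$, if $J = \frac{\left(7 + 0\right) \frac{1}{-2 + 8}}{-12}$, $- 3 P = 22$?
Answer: $\frac{32969}{12} + \frac{32969 i \sqrt{33}}{108} \approx 2747.4 + 1753.6 i$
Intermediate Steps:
$P = - \frac{22}{3}$ ($P = \left(- \frac{1}{3}\right) 22 = - \frac{22}{3} \approx -7.3333$)
$n{\left(r \right)} = 6 + \sqrt{2} \sqrt{r}$ ($n{\left(r \right)} = 6 + \sqrt{r + r} = 6 + \sqrt{2 r} = 6 + \sqrt{2} \sqrt{r}$)
$J = - \frac{7}{72}$ ($J = \frac{7}{6} \left(- \frac{1}{12}\right) = - \frac{7}{72} \approx -0.097222$)
$I{\left(s \right)} = - \frac{7}{72} + s$ ($I{\left(s \right)} = s - \frac{7}{72} = - \frac{7}{72} + s$)
$n{\left(P \right)} \left(478 + I{\left(-20 \right)}\right) = \left(6 + \sqrt{2} \sqrt{- \frac{22}{3}}\right) \left(478 - \frac{1447}{72}\right) = \left(6 + \sqrt{2} \frac{i \sqrt{66}}{3}\right) \left(478 - \frac{1447}{72}\right) = \left(6 + \frac{2 i \sqrt{33}}{3}\right) \frac{32969}{72} = \frac{32969}{12} + \frac{32969 i \sqrt{33}}{108}$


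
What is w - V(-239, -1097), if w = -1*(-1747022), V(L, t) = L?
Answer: 1747261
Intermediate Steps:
w = 1747022
w - V(-239, -1097) = 1747022 - 1*(-239) = 1747022 + 239 = 1747261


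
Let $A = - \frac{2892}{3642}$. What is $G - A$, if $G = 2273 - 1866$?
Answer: $\frac{247531}{607} \approx 407.79$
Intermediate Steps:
$G = 407$
$A = - \frac{482}{607}$ ($A = \left(-2892\right) \frac{1}{3642} = - \frac{482}{607} \approx -0.79407$)
$G - A = 407 - - \frac{482}{607} = 407 + \frac{482}{607} = \frac{247531}{607}$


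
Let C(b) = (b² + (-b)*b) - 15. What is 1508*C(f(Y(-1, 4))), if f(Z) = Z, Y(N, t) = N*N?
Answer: -22620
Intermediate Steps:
Y(N, t) = N²
C(b) = -15 (C(b) = (b² - b²) - 15 = 0 - 15 = -15)
1508*C(f(Y(-1, 4))) = 1508*(-15) = -22620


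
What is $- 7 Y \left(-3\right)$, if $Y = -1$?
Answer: $-21$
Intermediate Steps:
$- 7 Y \left(-3\right) = \left(-7\right) \left(-1\right) \left(-3\right) = 7 \left(-3\right) = -21$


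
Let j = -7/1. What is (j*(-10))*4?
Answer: 280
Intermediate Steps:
j = -7 (j = -7*1 = -7)
(j*(-10))*4 = -7*(-10)*4 = 70*4 = 280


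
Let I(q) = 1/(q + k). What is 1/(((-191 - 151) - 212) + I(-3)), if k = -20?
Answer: -23/12743 ≈ -0.0018049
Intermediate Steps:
I(q) = 1/(-20 + q) (I(q) = 1/(q - 20) = 1/(-20 + q))
1/(((-191 - 151) - 212) + I(-3)) = 1/(((-191 - 151) - 212) + 1/(-20 - 3)) = 1/((-342 - 212) + 1/(-23)) = 1/(-554 - 1/23) = 1/(-12743/23) = -23/12743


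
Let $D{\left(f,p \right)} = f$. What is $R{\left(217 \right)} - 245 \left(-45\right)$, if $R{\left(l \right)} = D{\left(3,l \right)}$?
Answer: $11028$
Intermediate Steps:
$R{\left(l \right)} = 3$
$R{\left(217 \right)} - 245 \left(-45\right) = 3 - 245 \left(-45\right) = 3 - -11025 = 3 + 11025 = 11028$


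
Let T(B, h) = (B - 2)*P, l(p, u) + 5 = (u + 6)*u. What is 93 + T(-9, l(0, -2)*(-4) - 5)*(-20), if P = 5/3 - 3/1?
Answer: -601/3 ≈ -200.33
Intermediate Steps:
l(p, u) = -5 + u*(6 + u) (l(p, u) = -5 + (u + 6)*u = -5 + (6 + u)*u = -5 + u*(6 + u))
P = -4/3 (P = 5*(1/3) - 3*1 = 5/3 - 3 = -4/3 ≈ -1.3333)
T(B, h) = 8/3 - 4*B/3 (T(B, h) = (B - 2)*(-4/3) = (-2 + B)*(-4/3) = 8/3 - 4*B/3)
93 + T(-9, l(0, -2)*(-4) - 5)*(-20) = 93 + (8/3 - 4/3*(-9))*(-20) = 93 + (8/3 + 12)*(-20) = 93 + (44/3)*(-20) = 93 - 880/3 = -601/3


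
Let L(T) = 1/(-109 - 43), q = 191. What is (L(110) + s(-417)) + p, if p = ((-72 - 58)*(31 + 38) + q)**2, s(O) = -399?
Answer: 11714707183/152 ≈ 7.7070e+7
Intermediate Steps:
L(T) = -1/152 (L(T) = 1/(-152) = -1/152)
p = 77070841 (p = ((-72 - 58)*(31 + 38) + 191)**2 = (-130*69 + 191)**2 = (-8970 + 191)**2 = (-8779)**2 = 77070841)
(L(110) + s(-417)) + p = (-1/152 - 399) + 77070841 = -60649/152 + 77070841 = 11714707183/152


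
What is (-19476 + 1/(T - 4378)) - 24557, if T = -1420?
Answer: -255303335/5798 ≈ -44033.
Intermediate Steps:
(-19476 + 1/(T - 4378)) - 24557 = (-19476 + 1/(-1420 - 4378)) - 24557 = (-19476 + 1/(-5798)) - 24557 = (-19476 - 1/5798) - 24557 = -112921849/5798 - 24557 = -255303335/5798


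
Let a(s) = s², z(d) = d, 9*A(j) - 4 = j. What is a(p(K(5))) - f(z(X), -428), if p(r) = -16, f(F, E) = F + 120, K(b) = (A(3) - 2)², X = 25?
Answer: 111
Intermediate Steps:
A(j) = 4/9 + j/9
K(b) = 121/81 (K(b) = ((4/9 + (⅑)*3) - 2)² = ((4/9 + ⅓) - 2)² = (7/9 - 2)² = (-11/9)² = 121/81)
f(F, E) = 120 + F
a(p(K(5))) - f(z(X), -428) = (-16)² - (120 + 25) = 256 - 1*145 = 256 - 145 = 111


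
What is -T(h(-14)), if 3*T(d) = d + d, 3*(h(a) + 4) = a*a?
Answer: -368/9 ≈ -40.889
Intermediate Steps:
h(a) = -4 + a²/3 (h(a) = -4 + (a*a)/3 = -4 + a²/3)
T(d) = 2*d/3 (T(d) = (d + d)/3 = (2*d)/3 = 2*d/3)
-T(h(-14)) = -2*(-4 + (⅓)*(-14)²)/3 = -2*(-4 + (⅓)*196)/3 = -2*(-4 + 196/3)/3 = -2*184/(3*3) = -1*368/9 = -368/9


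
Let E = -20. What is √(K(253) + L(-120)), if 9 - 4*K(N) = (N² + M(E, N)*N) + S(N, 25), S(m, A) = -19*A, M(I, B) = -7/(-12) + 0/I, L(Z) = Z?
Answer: I*√2309493/12 ≈ 126.64*I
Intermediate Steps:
M(I, B) = 7/12 (M(I, B) = -7*(-1/12) + 0 = 7/12 + 0 = 7/12)
K(N) = 121 - 7*N/48 - N²/4 (K(N) = 9/4 - ((N² + 7*N/12) - 19*25)/4 = 9/4 - ((N² + 7*N/12) - 475)/4 = 9/4 - (-475 + N² + 7*N/12)/4 = 9/4 + (475/4 - 7*N/48 - N²/4) = 121 - 7*N/48 - N²/4)
√(K(253) + L(-120)) = √((121 - 7/48*253 - ¼*253²) - 120) = √((121 - 1771/48 - ¼*64009) - 120) = √((121 - 1771/48 - 64009/4) - 120) = √(-764071/48 - 120) = √(-769831/48) = I*√2309493/12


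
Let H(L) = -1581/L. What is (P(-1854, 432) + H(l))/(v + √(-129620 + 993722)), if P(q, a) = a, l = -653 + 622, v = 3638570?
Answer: 878714655/6619595390399 - 483*√864102/13239190780798 ≈ 0.00013271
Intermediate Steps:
l = -31
(P(-1854, 432) + H(l))/(v + √(-129620 + 993722)) = (432 - 1581/(-31))/(3638570 + √(-129620 + 993722)) = (432 - 1581*(-1/31))/(3638570 + √864102) = (432 + 51)/(3638570 + √864102) = 483/(3638570 + √864102)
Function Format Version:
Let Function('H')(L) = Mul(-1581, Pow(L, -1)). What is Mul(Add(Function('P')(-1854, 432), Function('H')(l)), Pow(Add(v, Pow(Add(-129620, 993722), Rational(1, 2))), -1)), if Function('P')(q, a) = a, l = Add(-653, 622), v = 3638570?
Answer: Add(Rational(878714655, 6619595390399), Mul(Rational(-483, 13239190780798), Pow(864102, Rational(1, 2)))) ≈ 0.00013271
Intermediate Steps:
l = -31
Mul(Add(Function('P')(-1854, 432), Function('H')(l)), Pow(Add(v, Pow(Add(-129620, 993722), Rational(1, 2))), -1)) = Mul(Add(432, Mul(-1581, Pow(-31, -1))), Pow(Add(3638570, Pow(Add(-129620, 993722), Rational(1, 2))), -1)) = Mul(Add(432, Mul(-1581, Rational(-1, 31))), Pow(Add(3638570, Pow(864102, Rational(1, 2))), -1)) = Mul(Add(432, 51), Pow(Add(3638570, Pow(864102, Rational(1, 2))), -1)) = Mul(483, Pow(Add(3638570, Pow(864102, Rational(1, 2))), -1))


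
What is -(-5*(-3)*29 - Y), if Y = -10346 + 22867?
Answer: 12086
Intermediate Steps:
Y = 12521
-(-5*(-3)*29 - Y) = -(-5*(-3)*29 - 1*12521) = -(15*29 - 12521) = -(435 - 12521) = -1*(-12086) = 12086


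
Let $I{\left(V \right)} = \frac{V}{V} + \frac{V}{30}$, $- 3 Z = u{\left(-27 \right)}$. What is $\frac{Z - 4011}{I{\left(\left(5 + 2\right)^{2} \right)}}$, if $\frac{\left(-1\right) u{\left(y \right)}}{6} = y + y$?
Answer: $- \frac{123570}{79} \approx -1564.2$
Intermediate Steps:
$u{\left(y \right)} = - 12 y$ ($u{\left(y \right)} = - 6 \left(y + y\right) = - 6 \cdot 2 y = - 12 y$)
$Z = -108$ ($Z = - \frac{\left(-12\right) \left(-27\right)}{3} = \left(- \frac{1}{3}\right) 324 = -108$)
$I{\left(V \right)} = 1 + \frac{V}{30}$ ($I{\left(V \right)} = 1 + V \frac{1}{30} = 1 + \frac{V}{30}$)
$\frac{Z - 4011}{I{\left(\left(5 + 2\right)^{2} \right)}} = \frac{-108 - 4011}{1 + \frac{\left(5 + 2\right)^{2}}{30}} = \frac{-108 - 4011}{1 + \frac{7^{2}}{30}} = - \frac{4119}{1 + \frac{1}{30} \cdot 49} = - \frac{4119}{1 + \frac{49}{30}} = - \frac{4119}{\frac{79}{30}} = \left(-4119\right) \frac{30}{79} = - \frac{123570}{79}$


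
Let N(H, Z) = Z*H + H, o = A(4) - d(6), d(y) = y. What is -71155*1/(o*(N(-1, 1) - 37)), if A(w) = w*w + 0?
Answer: 14231/78 ≈ 182.45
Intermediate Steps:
A(w) = w² (A(w) = w² + 0 = w²)
o = 10 (o = 4² - 1*6 = 16 - 6 = 10)
N(H, Z) = H + H*Z (N(H, Z) = H*Z + H = H + H*Z)
-71155*1/(o*(N(-1, 1) - 37)) = -71155*1/(10*(-(1 + 1) - 37)) = -71155*1/(10*(-1*2 - 37)) = -71155*1/(10*(-2 - 37)) = -71155/(10*(-39)) = -71155/(-390) = -71155*(-1/390) = 14231/78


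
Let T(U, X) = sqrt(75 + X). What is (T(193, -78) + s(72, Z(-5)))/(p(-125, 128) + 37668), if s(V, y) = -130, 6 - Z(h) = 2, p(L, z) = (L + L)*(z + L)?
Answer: -65/18459 + I*sqrt(3)/36918 ≈ -0.0035213 + 4.6916e-5*I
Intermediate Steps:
p(L, z) = 2*L*(L + z) (p(L, z) = (2*L)*(L + z) = 2*L*(L + z))
Z(h) = 4 (Z(h) = 6 - 1*2 = 6 - 2 = 4)
(T(193, -78) + s(72, Z(-5)))/(p(-125, 128) + 37668) = (sqrt(75 - 78) - 130)/(2*(-125)*(-125 + 128) + 37668) = (sqrt(-3) - 130)/(2*(-125)*3 + 37668) = (I*sqrt(3) - 130)/(-750 + 37668) = (-130 + I*sqrt(3))/36918 = (-130 + I*sqrt(3))*(1/36918) = -65/18459 + I*sqrt(3)/36918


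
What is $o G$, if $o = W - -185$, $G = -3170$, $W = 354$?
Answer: $-1708630$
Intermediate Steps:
$o = 539$ ($o = 354 - -185 = 354 + 185 = 539$)
$o G = 539 \left(-3170\right) = -1708630$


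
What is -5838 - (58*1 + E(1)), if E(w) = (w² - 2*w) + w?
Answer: -5896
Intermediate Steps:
E(w) = w² - w
-5838 - (58*1 + E(1)) = -5838 - (58*1 + 1*(-1 + 1)) = -5838 - (58 + 1*0) = -5838 - (58 + 0) = -5838 - 1*58 = -5838 - 58 = -5896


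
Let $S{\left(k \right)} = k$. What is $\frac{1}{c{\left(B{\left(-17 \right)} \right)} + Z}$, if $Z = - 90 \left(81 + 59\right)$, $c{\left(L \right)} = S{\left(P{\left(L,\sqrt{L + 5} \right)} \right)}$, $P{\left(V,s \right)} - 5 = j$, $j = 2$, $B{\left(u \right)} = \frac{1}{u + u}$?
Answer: $- \frac{1}{12593} \approx -7.9409 \cdot 10^{-5}$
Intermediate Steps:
$B{\left(u \right)} = \frac{1}{2 u}$
$P{\left(V,s \right)} = 7$ ($P{\left(V,s \right)} = 5 + 2 = 7$)
$c{\left(L \right)} = 7$
$Z = -12600$ ($Z = \left(-90\right) 140 = -12600$)
$\frac{1}{c{\left(B{\left(-17 \right)} \right)} + Z} = \frac{1}{7 - 12600} = \frac{1}{-12593} = - \frac{1}{12593}$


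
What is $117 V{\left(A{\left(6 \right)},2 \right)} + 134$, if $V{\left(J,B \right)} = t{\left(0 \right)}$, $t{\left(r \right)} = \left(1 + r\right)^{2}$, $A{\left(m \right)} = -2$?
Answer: $251$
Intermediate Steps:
$V{\left(J,B \right)} = 1$ ($V{\left(J,B \right)} = \left(1 + 0\right)^{2} = 1^{2} = 1$)
$117 V{\left(A{\left(6 \right)},2 \right)} + 134 = 117 \cdot 1 + 134 = 117 + 134 = 251$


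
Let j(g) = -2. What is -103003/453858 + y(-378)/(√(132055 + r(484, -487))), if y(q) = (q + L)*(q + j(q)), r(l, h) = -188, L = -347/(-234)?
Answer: -103003/453858 + 16739950*√131867/15428439 ≈ 393.78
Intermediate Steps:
L = 347/234 (L = -347*(-1/234) = 347/234 ≈ 1.4829)
y(q) = (-2 + q)*(347/234 + q) (y(q) = (q + 347/234)*(q - 2) = (347/234 + q)*(-2 + q) = (-2 + q)*(347/234 + q))
-103003/453858 + y(-378)/(√(132055 + r(484, -487))) = -103003/453858 + (-347/117 + (-378)² - 121/234*(-378))/(√(132055 - 188)) = -103003*1/453858 + (-347/117 + 142884 + 2541/13)/(√131867) = -103003/453858 + 16739950*(√131867/131867)/117 = -103003/453858 + 16739950*√131867/15428439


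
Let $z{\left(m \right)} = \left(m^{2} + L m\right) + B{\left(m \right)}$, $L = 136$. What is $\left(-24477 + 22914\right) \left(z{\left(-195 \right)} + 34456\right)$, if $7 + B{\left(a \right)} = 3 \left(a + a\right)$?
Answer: $-69997392$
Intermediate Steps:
$B{\left(a \right)} = -7 + 6 a$ ($B{\left(a \right)} = -7 + 3 \left(a + a\right) = -7 + 3 \cdot 2 a = -7 + 6 a$)
$z{\left(m \right)} = -7 + m^{2} + 142 m$ ($z{\left(m \right)} = \left(m^{2} + 136 m\right) + \left(-7 + 6 m\right) = -7 + m^{2} + 142 m$)
$\left(-24477 + 22914\right) \left(z{\left(-195 \right)} + 34456\right) = \left(-24477 + 22914\right) \left(\left(-7 + \left(-195\right)^{2} + 142 \left(-195\right)\right) + 34456\right) = - 1563 \left(\left(-7 + 38025 - 27690\right) + 34456\right) = - 1563 \left(10328 + 34456\right) = \left(-1563\right) 44784 = -69997392$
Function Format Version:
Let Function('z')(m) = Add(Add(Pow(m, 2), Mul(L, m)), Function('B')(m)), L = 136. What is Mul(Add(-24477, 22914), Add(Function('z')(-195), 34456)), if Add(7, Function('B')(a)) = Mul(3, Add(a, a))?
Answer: -69997392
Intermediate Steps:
Function('B')(a) = Add(-7, Mul(6, a)) (Function('B')(a) = Add(-7, Mul(3, Add(a, a))) = Add(-7, Mul(3, Mul(2, a))) = Add(-7, Mul(6, a)))
Function('z')(m) = Add(-7, Pow(m, 2), Mul(142, m)) (Function('z')(m) = Add(Add(Pow(m, 2), Mul(136, m)), Add(-7, Mul(6, m))) = Add(-7, Pow(m, 2), Mul(142, m)))
Mul(Add(-24477, 22914), Add(Function('z')(-195), 34456)) = Mul(Add(-24477, 22914), Add(Add(-7, Pow(-195, 2), Mul(142, -195)), 34456)) = Mul(-1563, Add(Add(-7, 38025, -27690), 34456)) = Mul(-1563, Add(10328, 34456)) = Mul(-1563, 44784) = -69997392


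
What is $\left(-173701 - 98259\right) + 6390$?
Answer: $-265570$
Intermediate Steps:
$\left(-173701 - 98259\right) + 6390 = -271960 + 6390 = -265570$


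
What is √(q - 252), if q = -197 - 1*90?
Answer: 7*I*√11 ≈ 23.216*I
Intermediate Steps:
q = -287 (q = -197 - 90 = -287)
√(q - 252) = √(-287 - 252) = √(-539) = 7*I*√11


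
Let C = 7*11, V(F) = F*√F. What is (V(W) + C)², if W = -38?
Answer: (77 - 38*I*√38)² ≈ -48943.0 - 36074.0*I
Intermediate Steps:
V(F) = F^(3/2)
C = 77
(V(W) + C)² = ((-38)^(3/2) + 77)² = (-38*I*√38 + 77)² = (77 - 38*I*√38)²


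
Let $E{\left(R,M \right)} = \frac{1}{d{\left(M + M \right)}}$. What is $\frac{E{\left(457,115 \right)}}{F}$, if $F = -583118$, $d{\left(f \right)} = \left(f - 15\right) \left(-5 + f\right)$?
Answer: $- \frac{1}{28208333250} \approx -3.5451 \cdot 10^{-11}$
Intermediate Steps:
$d{\left(f \right)} = \left(-15 + f\right) \left(-5 + f\right)$
$E{\left(R,M \right)} = \frac{1}{75 - 40 M + 4 M^{2}}$ ($E{\left(R,M \right)} = \frac{1}{75 + \left(M + M\right)^{2} - 20 \left(M + M\right)} = \frac{1}{75 + \left(2 M\right)^{2} - 20 \cdot 2 M} = \frac{1}{75 + 4 M^{2} - 40 M} = \frac{1}{75 - 40 M + 4 M^{2}}$)
$\frac{E{\left(457,115 \right)}}{F} = \frac{1}{\left(75 - 4600 + 4 \cdot 115^{2}\right) \left(-583118\right)} = \frac{1}{75 - 4600 + 4 \cdot 13225} \left(- \frac{1}{583118}\right) = \frac{1}{75 - 4600 + 52900} \left(- \frac{1}{583118}\right) = \frac{1}{48375} \left(- \frac{1}{583118}\right) = - \frac{1}{28208333250}$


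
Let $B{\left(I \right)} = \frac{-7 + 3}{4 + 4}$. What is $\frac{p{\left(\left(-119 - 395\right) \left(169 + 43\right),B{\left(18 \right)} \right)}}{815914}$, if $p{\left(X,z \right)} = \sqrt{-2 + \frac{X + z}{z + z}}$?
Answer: $\frac{\sqrt{435866}}{1631828} \approx 0.00040458$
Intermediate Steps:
$B{\left(I \right)} = - \frac{1}{2}$ ($B{\left(I \right)} = - \frac{4}{8} = \left(-4\right) \frac{1}{8} = - \frac{1}{2}$)
$p{\left(X,z \right)} = \sqrt{-2 + \frac{X + z}{2 z}}$
$\frac{p{\left(\left(-119 - 395\right) \left(169 + 43\right),B{\left(18 \right)} \right)}}{815914} = \frac{\frac{1}{2} \sqrt{-6 + \frac{2 \left(-119 - 395\right) \left(169 + 43\right)}{- \frac{1}{2}}}}{815914} = \frac{\sqrt{-6 + 2 \left(\left(-514\right) 212\right) \left(-2\right)}}{2} \cdot \frac{1}{815914} = \frac{\sqrt{-6 + 2 \left(-108968\right) \left(-2\right)}}{2} \cdot \frac{1}{815914} = \frac{\sqrt{-6 + 435872}}{2} \cdot \frac{1}{815914} = \frac{\sqrt{435866}}{2} \cdot \frac{1}{815914} = \frac{\sqrt{435866}}{1631828}$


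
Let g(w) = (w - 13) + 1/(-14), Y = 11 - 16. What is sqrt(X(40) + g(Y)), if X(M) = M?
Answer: sqrt(4298)/14 ≈ 4.6828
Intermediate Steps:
Y = -5
g(w) = -183/14 + w (g(w) = (-13 + w) - 1/14 = -183/14 + w)
sqrt(X(40) + g(Y)) = sqrt(40 + (-183/14 - 5)) = sqrt(40 - 253/14) = sqrt(307/14) = sqrt(4298)/14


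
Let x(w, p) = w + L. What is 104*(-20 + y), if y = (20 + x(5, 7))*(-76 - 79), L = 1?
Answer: -421200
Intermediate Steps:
x(w, p) = 1 + w (x(w, p) = w + 1 = 1 + w)
y = -4030 (y = (20 + (1 + 5))*(-76 - 79) = (20 + 6)*(-155) = 26*(-155) = -4030)
104*(-20 + y) = 104*(-20 - 4030) = 104*(-4050) = -421200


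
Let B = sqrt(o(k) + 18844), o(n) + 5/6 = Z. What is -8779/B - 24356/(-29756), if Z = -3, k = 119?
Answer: 6089/7439 - 8779*sqrt(678246)/113041 ≈ -63.141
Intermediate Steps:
o(n) = -23/6 (o(n) = -5/6 - 3 = -23/6)
B = sqrt(678246)/6 (B = sqrt(-23/6 + 18844) = sqrt(113041/6) = sqrt(678246)/6 ≈ 137.26)
-8779/B - 24356/(-29756) = -8779*sqrt(678246)/113041 - 24356/(-29756) = -8779*sqrt(678246)/113041 - 24356*(-1/29756) = -8779*sqrt(678246)/113041 + 6089/7439 = 6089/7439 - 8779*sqrt(678246)/113041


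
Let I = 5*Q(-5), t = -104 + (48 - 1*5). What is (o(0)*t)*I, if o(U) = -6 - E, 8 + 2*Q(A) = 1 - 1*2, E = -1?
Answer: -13725/2 ≈ -6862.5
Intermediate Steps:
t = -61 (t = -104 + (48 - 5) = -104 + 43 = -61)
Q(A) = -9/2 (Q(A) = -4 + (1 - 1*2)/2 = -4 + (1 - 2)/2 = -4 + (½)*(-1) = -4 - ½ = -9/2)
o(U) = -5 (o(U) = -6 - 1*(-1) = -6 + 1 = -5)
I = -45/2 (I = 5*(-9/2) = -45/2 ≈ -22.500)
(o(0)*t)*I = -5*(-61)*(-45/2) = 305*(-45/2) = -13725/2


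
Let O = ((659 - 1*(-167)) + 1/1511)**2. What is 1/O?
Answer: 2283121/1557721159569 ≈ 1.4657e-6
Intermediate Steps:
O = 1557721159569/2283121 (O = ((659 + 167) + 1/1511)**2 = (826 + 1/1511)**2 = (1248087/1511)**2 = 1557721159569/2283121 ≈ 6.8228e+5)
1/O = 1/(1557721159569/2283121) = 2283121/1557721159569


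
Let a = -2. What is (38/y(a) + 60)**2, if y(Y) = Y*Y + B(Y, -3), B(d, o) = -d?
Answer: 39601/9 ≈ 4400.1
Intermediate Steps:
y(Y) = Y**2 - Y (y(Y) = Y*Y - Y = Y**2 - Y)
(38/y(a) + 60)**2 = (38/((-2*(-1 - 2))) + 60)**2 = (38/((-2*(-3))) + 60)**2 = (38/6 + 60)**2 = (38*(1/6) + 60)**2 = (19/3 + 60)**2 = (199/3)**2 = 39601/9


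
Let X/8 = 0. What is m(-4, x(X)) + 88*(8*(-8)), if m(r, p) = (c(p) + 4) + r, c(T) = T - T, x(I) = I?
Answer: -5632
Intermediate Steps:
X = 0 (X = 8*0 = 0)
c(T) = 0
m(r, p) = 4 + r (m(r, p) = (0 + 4) + r = 4 + r)
m(-4, x(X)) + 88*(8*(-8)) = (4 - 4) + 88*(8*(-8)) = 0 + 88*(-64) = 0 - 5632 = -5632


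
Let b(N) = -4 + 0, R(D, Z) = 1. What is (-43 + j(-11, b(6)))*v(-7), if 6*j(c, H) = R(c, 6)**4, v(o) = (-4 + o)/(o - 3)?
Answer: -2827/60 ≈ -47.117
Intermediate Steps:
b(N) = -4
v(o) = (-4 + o)/(-3 + o)
j(c, H) = 1/6 (j(c, H) = (1/6)*1**4 = (1/6)*1 = 1/6)
(-43 + j(-11, b(6)))*v(-7) = (-43 + 1/6)*((-4 - 7)/(-3 - 7)) = -257*(-11)/(6*(-10)) = -(-257)*(-11)/60 = -257/6*11/10 = -2827/60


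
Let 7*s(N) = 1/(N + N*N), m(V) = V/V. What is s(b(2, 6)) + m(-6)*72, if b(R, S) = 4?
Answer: 10081/140 ≈ 72.007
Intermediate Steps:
m(V) = 1
s(N) = 1/(7*(N + N²)) (s(N) = 1/(7*(N + N*N)) = 1/(7*(N + N²)))
s(b(2, 6)) + m(-6)*72 = (⅐)/(4*(1 + 4)) + 1*72 = (⅐)*(¼)/5 + 72 = (⅐)*(¼)*(⅕) + 72 = 1/140 + 72 = 10081/140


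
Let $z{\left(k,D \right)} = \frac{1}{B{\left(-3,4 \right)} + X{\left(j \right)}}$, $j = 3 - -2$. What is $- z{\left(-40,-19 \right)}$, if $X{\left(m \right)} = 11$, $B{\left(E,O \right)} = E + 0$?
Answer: $- \frac{1}{8} \approx -0.125$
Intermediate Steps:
$B{\left(E,O \right)} = E$
$j = 5$ ($j = 3 + 2 = 5$)
$z{\left(k,D \right)} = \frac{1}{8}$ ($z{\left(k,D \right)} = \frac{1}{-3 + 11} = \frac{1}{8}$)
$- z{\left(-40,-19 \right)} = \left(-1\right) \frac{1}{8} = - \frac{1}{8}$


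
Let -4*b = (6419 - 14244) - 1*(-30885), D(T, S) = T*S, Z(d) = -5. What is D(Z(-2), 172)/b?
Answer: 172/1153 ≈ 0.14918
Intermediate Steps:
D(T, S) = S*T
b = -5765 (b = -((6419 - 14244) - 1*(-30885))/4 = -(-7825 + 30885)/4 = -1/4*23060 = -5765)
D(Z(-2), 172)/b = (172*(-5))/(-5765) = -860*(-1/5765) = 172/1153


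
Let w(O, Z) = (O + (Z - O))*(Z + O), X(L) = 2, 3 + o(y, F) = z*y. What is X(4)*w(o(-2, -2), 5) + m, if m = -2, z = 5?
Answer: -82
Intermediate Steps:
o(y, F) = -3 + 5*y
w(O, Z) = Z*(O + Z)
X(4)*w(o(-2, -2), 5) + m = 2*(5*((-3 + 5*(-2)) + 5)) - 2 = 2*(5*((-3 - 10) + 5)) - 2 = 2*(5*(-13 + 5)) - 2 = 2*(5*(-8)) - 2 = 2*(-40) - 2 = -80 - 2 = -82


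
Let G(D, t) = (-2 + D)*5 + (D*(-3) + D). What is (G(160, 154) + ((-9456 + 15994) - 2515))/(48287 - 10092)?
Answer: 4493/38195 ≈ 0.11763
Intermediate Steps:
G(D, t) = -10 + 3*D (G(D, t) = (-10 + 5*D) + (-3*D + D) = (-10 + 5*D) - 2*D = -10 + 3*D)
(G(160, 154) + ((-9456 + 15994) - 2515))/(48287 - 10092) = ((-10 + 3*160) + ((-9456 + 15994) - 2515))/(48287 - 10092) = ((-10 + 480) + (6538 - 2515))/38195 = (470 + 4023)*(1/38195) = 4493*(1/38195) = 4493/38195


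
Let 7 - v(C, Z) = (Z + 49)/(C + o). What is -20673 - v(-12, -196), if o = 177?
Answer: -1137449/55 ≈ -20681.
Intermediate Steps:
v(C, Z) = 7 - (49 + Z)/(177 + C) (v(C, Z) = 7 - (Z + 49)/(C + 177) = 7 - (49 + Z)/(177 + C))
-20673 - v(-12, -196) = -20673 - (1190 - 1*(-196) + 7*(-12))/(177 - 12) = -20673 - (1190 + 196 - 84)/165 = -20673 - 1302/165 = -20673 - 1*434/55 = -20673 - 434/55 = -1137449/55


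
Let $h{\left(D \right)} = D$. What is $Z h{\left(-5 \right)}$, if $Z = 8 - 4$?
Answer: $-20$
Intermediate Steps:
$Z = 4$ ($Z = 8 - 4 = 4$)
$Z h{\left(-5 \right)} = 4 \left(-5\right) = -20$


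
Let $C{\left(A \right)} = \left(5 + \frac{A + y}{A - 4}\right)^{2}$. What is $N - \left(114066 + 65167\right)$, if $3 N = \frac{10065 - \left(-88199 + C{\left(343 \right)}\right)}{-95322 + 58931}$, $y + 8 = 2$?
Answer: $- \frac{2248716959062709}{12546270333} \approx -1.7923 \cdot 10^{5}$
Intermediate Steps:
$y = -6$ ($y = -8 + 2 = -6$)
$C{\left(A \right)} = \left(5 + \frac{-6 + A}{-4 + A}\right)^{2}$ ($C{\left(A \right)} = \left(5 + \frac{A - 6}{A - 4}\right)^{2} = \left(5 + \frac{-6 + A}{-4 + A}\right)^{2}$)
$N = - \frac{11288468120}{12546270333}$ ($N = \frac{\left(10065 + \left(88199 - \frac{4 \left(-13 + 3 \cdot 343\right)^{2}}{\left(-4 + 343\right)^{2}}\right)\right) \frac{1}{-95322 + 58931}}{3} = \frac{\left(10065 + \left(88199 - \frac{4 \left(-13 + 1029\right)^{2}}{114921}\right)\right) \frac{1}{-36391}}{3} = \frac{\left(10065 + \left(88199 - 4 \cdot 1016^{2} \cdot \frac{1}{114921}\right)\right) \left(- \frac{1}{36391}\right)}{3} = \frac{\left(10065 + \left(88199 - 4 \cdot 1032256 \cdot \frac{1}{114921}\right)\right) \left(- \frac{1}{36391}\right)}{3} = \frac{\left(10065 + \left(88199 - \frac{4129024}{114921}\right)\right) \left(- \frac{1}{36391}\right)}{3} = \frac{\left(10065 + \frac{10131788255}{114921}\right) \left(- \frac{1}{36391}\right)}{3} = \frac{\frac{11288468120}{114921} \left(- \frac{1}{36391}\right)}{3} = \frac{1}{3} \left(- \frac{11288468120}{4182090111}\right) = - \frac{11288468120}{12546270333} \approx -0.89975$)
$N - \left(114066 + 65167\right) = - \frac{11288468120}{12546270333} - \left(114066 + 65167\right) = - \frac{11288468120}{12546270333} - 179233 = - \frac{2248716959062709}{12546270333}$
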